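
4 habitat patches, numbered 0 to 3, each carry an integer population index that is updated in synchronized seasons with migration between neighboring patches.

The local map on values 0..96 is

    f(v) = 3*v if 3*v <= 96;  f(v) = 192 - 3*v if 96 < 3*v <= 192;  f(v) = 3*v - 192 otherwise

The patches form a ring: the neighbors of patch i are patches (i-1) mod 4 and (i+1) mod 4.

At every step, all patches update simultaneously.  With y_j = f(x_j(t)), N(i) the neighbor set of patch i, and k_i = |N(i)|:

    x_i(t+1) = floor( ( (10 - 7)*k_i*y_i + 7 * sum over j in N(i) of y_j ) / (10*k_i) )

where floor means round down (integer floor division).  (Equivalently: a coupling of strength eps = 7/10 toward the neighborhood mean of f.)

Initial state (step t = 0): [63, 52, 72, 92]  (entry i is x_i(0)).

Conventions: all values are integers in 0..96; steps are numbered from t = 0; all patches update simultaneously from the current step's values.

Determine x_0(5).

Simulating step by step:
t=0: [63, 52, 72, 92]
t=1: [42, 20, 49, 34]
t=2: [72, 56, 66, 65]
t=3: [16, 17, 11, 11]
t=4: [43, 43, 39, 38]
t=5: [68, 67, 71, 71]

Answer: x_0(5) = 68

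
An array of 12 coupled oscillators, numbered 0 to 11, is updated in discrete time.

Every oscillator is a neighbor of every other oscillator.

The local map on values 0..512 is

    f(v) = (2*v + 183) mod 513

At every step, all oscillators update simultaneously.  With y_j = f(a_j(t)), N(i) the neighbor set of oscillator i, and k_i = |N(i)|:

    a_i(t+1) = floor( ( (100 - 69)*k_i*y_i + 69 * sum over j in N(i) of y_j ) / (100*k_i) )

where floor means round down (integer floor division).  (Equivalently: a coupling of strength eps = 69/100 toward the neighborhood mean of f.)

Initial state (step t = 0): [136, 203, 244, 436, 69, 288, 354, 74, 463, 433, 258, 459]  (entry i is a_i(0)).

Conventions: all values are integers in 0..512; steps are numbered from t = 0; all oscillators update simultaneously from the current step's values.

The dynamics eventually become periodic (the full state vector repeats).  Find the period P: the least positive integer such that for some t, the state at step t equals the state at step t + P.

Answer: 18
Key observation: The state at step 13, [488, 488, 488, 488, 488, 488, 488, 488, 488, 488, 488, 488], reappears at step 31 — and no state repeats earlier — so the cycle the system enters has period 18.

Derivation:
t=0: [136, 203, 244, 436, 69, 288, 354, 74, 463, 433, 258, 459]
t=1: [260, 166, 187, 155, 227, 208, 241, 229, 168, 153, 194, 166]
t=2: [158, 111, 122, 233, 141, 132, 148, 142, 112, 232, 125, 111]
t=3: [418, 395, 400, 328, 410, 405, 413, 410, 395, 328, 402, 395]
t=4: [466, 454, 457, 421, 462, 459, 463, 462, 454, 421, 458, 454]
t=5: [133, 127, 128, 237, 131, 129, 131, 131, 127, 237, 129, 127]
t=6: [406, 403, 403, 330, 405, 404, 405, 405, 403, 330, 404, 403]
t=7: [460, 459, 459, 422, 460, 459, 460, 460, 459, 422, 459, 459]
t=8: [66, 66, 66, 47, 66, 66, 66, 66, 66, 47, 66, 66]
t=9: [310, 310, 310, 300, 310, 310, 310, 310, 310, 300, 310, 310]
t=10: [287, 287, 287, 282, 287, 287, 287, 287, 287, 282, 287, 287]
t=11: [242, 242, 242, 240, 242, 242, 242, 242, 242, 240, 242, 242]
t=12: [153, 153, 153, 152, 153, 153, 153, 153, 153, 152, 153, 153]
t=13: [488, 488, 488, 488, 488, 488, 488, 488, 488, 488, 488, 488]
t=14: [133, 133, 133, 133, 133, 133, 133, 133, 133, 133, 133, 133]
t=15: [449, 449, 449, 449, 449, 449, 449, 449, 449, 449, 449, 449]
t=16: [55, 55, 55, 55, 55, 55, 55, 55, 55, 55, 55, 55]
t=17: [293, 293, 293, 293, 293, 293, 293, 293, 293, 293, 293, 293]
t=18: [256, 256, 256, 256, 256, 256, 256, 256, 256, 256, 256, 256]
t=19: [182, 182, 182, 182, 182, 182, 182, 182, 182, 182, 182, 182]
t=20: [34, 34, 34, 34, 34, 34, 34, 34, 34, 34, 34, 34]
t=21: [251, 251, 251, 251, 251, 251, 251, 251, 251, 251, 251, 251]
t=22: [172, 172, 172, 172, 172, 172, 172, 172, 172, 172, 172, 172]
t=23: [14, 14, 14, 14, 14, 14, 14, 14, 14, 14, 14, 14]
t=24: [211, 211, 211, 211, 211, 211, 211, 211, 211, 211, 211, 211]
t=25: [92, 92, 92, 92, 92, 92, 92, 92, 92, 92, 92, 92]
t=26: [367, 367, 367, 367, 367, 367, 367, 367, 367, 367, 367, 367]
t=27: [404, 404, 404, 404, 404, 404, 404, 404, 404, 404, 404, 404]
t=28: [478, 478, 478, 478, 478, 478, 478, 478, 478, 478, 478, 478]
t=29: [113, 113, 113, 113, 113, 113, 113, 113, 113, 113, 113, 113]
t=30: [409, 409, 409, 409, 409, 409, 409, 409, 409, 409, 409, 409]
t=31: [488, 488, 488, 488, 488, 488, 488, 488, 488, 488, 488, 488]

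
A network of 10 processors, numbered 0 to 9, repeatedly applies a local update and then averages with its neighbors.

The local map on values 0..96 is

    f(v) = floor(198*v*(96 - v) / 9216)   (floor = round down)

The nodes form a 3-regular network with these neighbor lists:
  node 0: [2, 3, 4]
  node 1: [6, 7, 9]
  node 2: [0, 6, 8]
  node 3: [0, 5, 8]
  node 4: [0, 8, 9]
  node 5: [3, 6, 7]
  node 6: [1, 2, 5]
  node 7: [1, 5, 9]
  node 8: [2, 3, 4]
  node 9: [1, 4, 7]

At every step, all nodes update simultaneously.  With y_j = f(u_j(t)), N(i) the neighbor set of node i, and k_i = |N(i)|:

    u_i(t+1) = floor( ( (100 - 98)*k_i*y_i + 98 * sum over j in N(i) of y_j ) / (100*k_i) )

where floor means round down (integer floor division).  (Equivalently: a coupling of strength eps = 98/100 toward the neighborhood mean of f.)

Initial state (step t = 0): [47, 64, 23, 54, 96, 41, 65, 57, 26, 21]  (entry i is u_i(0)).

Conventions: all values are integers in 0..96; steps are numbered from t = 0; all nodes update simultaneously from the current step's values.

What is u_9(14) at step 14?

Answer: u_9(14) = 49

Derivation:
t=0: [47, 64, 23, 54, 96, 41, 65, 57, 26, 21]
t=1: [28, 41, 43, 45, 39, 46, 42, 41, 28, 30]
t=2: [47, 46, 42, 43, 40, 48, 48, 46, 47, 47]
t=3: [48, 49, 48, 48, 48, 48, 48, 49, 48, 48]
t=4: [49, 49, 49, 49, 49, 49, 49, 49, 49, 49]
t=5: [49, 49, 49, 49, 49, 49, 49, 49, 49, 49]
t=6: [49, 49, 49, 49, 49, 49, 49, 49, 49, 49]
t=7: [49, 49, 49, 49, 49, 49, 49, 49, 49, 49]
t=8: [49, 49, 49, 49, 49, 49, 49, 49, 49, 49]
t=9: [49, 49, 49, 49, 49, 49, 49, 49, 49, 49]
t=10: [49, 49, 49, 49, 49, 49, 49, 49, 49, 49]
t=11: [49, 49, 49, 49, 49, 49, 49, 49, 49, 49]
t=12: [49, 49, 49, 49, 49, 49, 49, 49, 49, 49]
t=13: [49, 49, 49, 49, 49, 49, 49, 49, 49, 49]
t=14: [49, 49, 49, 49, 49, 49, 49, 49, 49, 49]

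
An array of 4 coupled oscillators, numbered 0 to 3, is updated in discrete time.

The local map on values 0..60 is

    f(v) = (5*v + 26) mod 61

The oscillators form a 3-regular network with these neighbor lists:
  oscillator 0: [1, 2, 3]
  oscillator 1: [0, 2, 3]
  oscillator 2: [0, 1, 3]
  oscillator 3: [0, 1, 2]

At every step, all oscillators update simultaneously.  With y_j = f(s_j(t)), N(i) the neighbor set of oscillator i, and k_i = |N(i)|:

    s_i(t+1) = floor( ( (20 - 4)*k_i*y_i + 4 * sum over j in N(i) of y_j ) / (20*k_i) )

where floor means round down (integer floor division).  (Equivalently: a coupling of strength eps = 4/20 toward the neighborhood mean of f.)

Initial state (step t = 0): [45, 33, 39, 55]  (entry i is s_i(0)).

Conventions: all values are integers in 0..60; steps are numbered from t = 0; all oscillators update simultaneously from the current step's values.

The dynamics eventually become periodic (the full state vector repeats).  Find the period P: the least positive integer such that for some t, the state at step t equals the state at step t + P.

Simulating step by step:
t=0: [45, 33, 39, 55]
t=1: [12, 13, 35, 49]
t=2: [25, 28, 19, 26]
t=3: [32, 43, 55, 36]
t=4: [11, 51, 51, 26]
t=5: [23, 35, 35, 33]
t=6: [18, 17, 17, 10]
t=7: [51, 48, 48, 22]
t=8: [33, 22, 22, 16]
t=9: [11, 15, 15, 38]
t=10: [23, 38, 38, 33]
t=11: [20, 30, 30, 12]
t=12: [12, 48, 48, 27]
t=13: [25, 23, 23, 35]
t=14: [26, 19, 19, 18]
t=15: [38, 57, 57, 54]
t=16: [30, 10, 10, 44]
t=17: [45, 16, 16, 7]
t=18: [11, 39, 39, 6]
t=19: [24, 38, 38, 51]
t=20: [26, 32, 32, 35]
t=21: [28, 6, 6, 17]
t=22: [46, 54, 54, 50]
t=23: [18, 48, 48, 33]
t=24: [47, 23, 23, 13]
t=25: [18, 19, 19, 27]
t=26: [54, 58, 58, 42]
t=27: [46, 16, 16, 47]
t=28: [16, 40, 40, 20]
t=29: [42, 40, 40, 11]
t=30: [49, 42, 42, 25]
t=31: [30, 49, 49, 32]
t=32: [47, 27, 27, 9]
t=33: [19, 35, 35, 14]
t=34: [52, 21, 21, 34]
t=35: [35, 11, 11, 14]
t=36: [19, 20, 20, 31]
t=37: [52, 11, 11, 51]
t=38: [38, 22, 22, 35]
t=39: [29, 15, 15, 18]
t=40: [48, 41, 41, 52]
t=41: [26, 45, 45, 41]
t=42: [31, 11, 11, 41]
t=43: [53, 24, 24, 45]
t=44: [41, 24, 24, 11]
t=45: [42, 25, 25, 22]
t=46: [47, 29, 29, 18]
t=47: [23, 47, 47, 51]
t=48: [19, 18, 18, 33]
t=49: [55, 52, 52, 17]
t=50: [54, 43, 43, 49]
t=51: [51, 55, 55, 32]
t=52: [37, 52, 52, 12]
t=53: [29, 39, 39, 27]
t=54: [46, 38, 38, 39]
t=55: [16, 31, 31, 35]
t=56: [45, 55, 55, 25]
t=57: [15, 51, 51, 31]
t=58: [40, 38, 38, 54]
t=59: [42, 34, 34, 48]
t=60: [45, 16, 16, 22]
t=61: [12, 40, 40, 17]
t=62: [29, 42, 42, 47]
t=63: [47, 50, 50, 23]
t=64: [19, 30, 30, 20]
t=65: [55, 51, 51, 14]
t=66: [52, 38, 38, 36]
t=67: [39, 32, 32, 25]
t=68: [32, 7, 7, 26]
t=69: [4, 2, 2, 27]
t=70: [44, 36, 36, 39]
t=71: [7, 22, 22, 33]
t=72: [2, 12, 12, 8]
t=73: [32, 24, 24, 9]
t=74: [6, 21, 21, 11]
t=75: [47, 12, 12, 20]
t=76: [17, 23, 23, 7]
t=77: [42, 19, 19, 5]
t=78: [53, 58, 58, 52]
t=79: [41, 15, 15, 38]
t=80: [45, 40, 40, 34]
t=81: [12, 38, 38, 16]
t=82: [27, 33, 33, 42]
t=83: [35, 13, 13, 46]
t=84: [19, 28, 28, 14]
t=85: [56, 44, 44, 37]
t=86: [2, 3, 3, 22]
t=87: [35, 38, 38, 19]
t=88: [22, 33, 33, 53]
t=89: [15, 11, 11, 39]
t=90: [37, 22, 22, 35]
t=91: [25, 15, 15, 18]
t=92: [32, 40, 40, 51]
t=93: [10, 39, 39, 35]
t=94: [18, 35, 35, 20]
t=95: [46, 19, 19, 9]
t=96: [18, 53, 53, 16]
t=97: [53, 47, 47, 45]
t=98: [40, 18, 18, 11]
t=99: [43, 51, 51, 26]
t=100: [53, 38, 38, 36]
t=101: [43, 33, 33, 25]
t=102: [49, 12, 12, 28]
t=103: [27, 26, 26, 40]
t=104: [38, 34, 34, 41]
t=105: [31, 16, 16, 42]
t=106: [56, 46, 46, 52]
t=107: [5, 13, 13, 35]
t=108: [46, 30, 30, 21]
t=109: [17, 48, 48, 15]
t=110: [45, 25, 25, 38]
t=111: [11, 27, 27, 30]
t=112: [24, 38, 38, 49]
t=113: [25, 32, 32, 27]
t=114: [26, 7, 7, 33]
t=115: [27, 2, 2, 8]
t=116: [36, 34, 34, 11]
t=117: [21, 14, 14, 19]
t=118: [15, 34, 34, 53]
t=119: [36, 17, 17, 42]
t=120: [28, 48, 48, 50]
t=121: [40, 24, 24, 31]
t=122: [41, 27, 27, 53]
t=123: [46, 40, 40, 46]
t=124: [16, 38, 38, 16]
t=125: [43, 34, 34, 43]
t=126: [52, 19, 19, 52]
t=127: [44, 57, 57, 44]
t=128: [2, 5, 5, 2]
t=129: [38, 49, 49, 38]
t=130: [32, 27, 27, 32]
t=131: [7, 34, 34, 7]
t=132: [1, 11, 11, 1]
t=133: [29, 21, 21, 29]
t=134: [43, 14, 14, 43]
t=135: [54, 38, 38, 54]
t=136: [49, 35, 35, 49]
t=137: [25, 19, 19, 25]
t=138: [33, 55, 55, 33]
t=139: [14, 50, 50, 14]
t=140: [34, 32, 32, 34]
t=141: [11, 4, 4, 11]
t=142: [23, 42, 42, 23]
t=143: [23, 48, 48, 23]
t=144: [19, 21, 21, 19]
t=145: [53, 15, 15, 53]
t=146: [46, 40, 40, 46]

Answer: 23
Key observation: The state at step 123, [46, 40, 40, 46], reappears at step 146 — and no state repeats earlier — so the cycle the system enters has period 23.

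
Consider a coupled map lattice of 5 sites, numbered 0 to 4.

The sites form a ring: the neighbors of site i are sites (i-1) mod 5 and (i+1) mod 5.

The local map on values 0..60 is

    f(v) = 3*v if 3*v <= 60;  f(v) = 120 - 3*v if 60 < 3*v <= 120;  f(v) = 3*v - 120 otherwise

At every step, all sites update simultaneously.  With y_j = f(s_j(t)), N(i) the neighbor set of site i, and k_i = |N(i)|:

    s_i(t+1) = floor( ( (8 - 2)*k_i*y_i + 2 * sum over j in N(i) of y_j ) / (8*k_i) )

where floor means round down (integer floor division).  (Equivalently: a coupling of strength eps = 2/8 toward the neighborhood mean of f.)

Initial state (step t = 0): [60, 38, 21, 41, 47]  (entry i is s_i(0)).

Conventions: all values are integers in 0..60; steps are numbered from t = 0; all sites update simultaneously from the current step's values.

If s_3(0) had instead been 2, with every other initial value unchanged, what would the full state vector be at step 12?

Answer: [52, 32, 22, 34, 32]
Key observation: This trace re-runs the system from the modified initial state.

Derivation:
t=0: [60, 38, 21, 2, 47]
t=1: [48, 19, 44, 14, 24]
t=2: [31, 47, 21, 39, 44]
t=3: [24, 26, 45, 10, 12]
t=4: [45, 39, 20, 28, 36]
t=5: [13, 11, 49, 36, 15]
t=6: [39, 33, 25, 18, 40]
t=7: [4, 21, 43, 46, 7]
t=8: [18, 45, 16, 17, 19]
t=9: [49, 24, 44, 51, 55]
t=10: [31, 40, 19, 31, 41]
t=11: [20, 10, 46, 27, 9]
t=12: [52, 32, 22, 34, 32]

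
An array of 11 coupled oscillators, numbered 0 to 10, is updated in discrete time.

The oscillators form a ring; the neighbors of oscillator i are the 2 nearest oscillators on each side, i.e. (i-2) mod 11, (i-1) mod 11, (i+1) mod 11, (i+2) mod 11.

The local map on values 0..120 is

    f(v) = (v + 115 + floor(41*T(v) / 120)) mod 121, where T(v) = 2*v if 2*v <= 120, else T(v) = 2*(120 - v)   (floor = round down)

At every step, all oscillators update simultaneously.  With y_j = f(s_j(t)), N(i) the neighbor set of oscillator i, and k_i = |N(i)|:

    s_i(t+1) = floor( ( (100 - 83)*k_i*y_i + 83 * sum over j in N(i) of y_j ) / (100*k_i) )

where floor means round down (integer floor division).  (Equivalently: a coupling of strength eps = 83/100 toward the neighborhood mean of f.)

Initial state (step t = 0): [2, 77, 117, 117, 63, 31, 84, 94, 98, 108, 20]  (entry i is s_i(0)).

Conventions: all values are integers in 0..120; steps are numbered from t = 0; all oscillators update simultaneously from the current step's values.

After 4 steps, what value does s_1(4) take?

Answer: s_1(4) = 110

Derivation:
t=0: [2, 77, 117, 117, 63, 31, 84, 94, 98, 108, 20]
t=1: [92, 93, 107, 92, 93, 93, 90, 93, 89, 92, 94]
t=2: [105, 105, 105, 105, 105, 104, 104, 104, 104, 104, 104]
t=3: [108, 108, 109, 108, 108, 108, 108, 108, 108, 108, 108]
t=4: [110, 110, 110, 110, 110, 110, 110, 110, 110, 110, 110]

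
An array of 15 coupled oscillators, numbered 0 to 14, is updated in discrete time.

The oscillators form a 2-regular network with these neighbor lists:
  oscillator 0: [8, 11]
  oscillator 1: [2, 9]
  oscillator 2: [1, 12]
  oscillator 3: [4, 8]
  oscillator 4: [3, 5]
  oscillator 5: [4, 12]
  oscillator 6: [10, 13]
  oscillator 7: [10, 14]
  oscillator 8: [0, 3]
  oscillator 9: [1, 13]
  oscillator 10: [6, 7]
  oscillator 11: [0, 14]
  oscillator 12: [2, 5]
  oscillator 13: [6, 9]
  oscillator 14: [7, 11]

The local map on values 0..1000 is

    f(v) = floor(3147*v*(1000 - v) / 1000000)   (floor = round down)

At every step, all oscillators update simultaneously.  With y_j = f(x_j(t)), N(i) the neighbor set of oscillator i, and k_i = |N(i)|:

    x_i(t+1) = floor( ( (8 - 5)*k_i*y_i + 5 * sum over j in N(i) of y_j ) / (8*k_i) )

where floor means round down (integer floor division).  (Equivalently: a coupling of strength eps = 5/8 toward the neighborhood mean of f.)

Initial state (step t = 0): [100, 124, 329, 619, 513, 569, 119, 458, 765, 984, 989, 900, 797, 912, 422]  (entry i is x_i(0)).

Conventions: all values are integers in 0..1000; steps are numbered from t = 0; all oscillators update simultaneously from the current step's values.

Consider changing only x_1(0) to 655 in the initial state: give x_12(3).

Answer: x_12(3) = 657
Key observation: This trace re-runs the system from the modified initial state.

Derivation:
t=0: [100, 655, 329, 619, 513, 569, 119, 458, 765, 984, 989, 900, 797, 912, 422]
t=1: [371, 498, 641, 700, 767, 693, 212, 543, 532, 319, 359, 434, 648, 212, 620]
t=2: [761, 734, 741, 667, 626, 650, 587, 750, 729, 665, 679, 750, 704, 574, 763]
t=3: [592, 637, 622, 685, 717, 702, 740, 613, 629, 695, 679, 577, 657, 745, 582]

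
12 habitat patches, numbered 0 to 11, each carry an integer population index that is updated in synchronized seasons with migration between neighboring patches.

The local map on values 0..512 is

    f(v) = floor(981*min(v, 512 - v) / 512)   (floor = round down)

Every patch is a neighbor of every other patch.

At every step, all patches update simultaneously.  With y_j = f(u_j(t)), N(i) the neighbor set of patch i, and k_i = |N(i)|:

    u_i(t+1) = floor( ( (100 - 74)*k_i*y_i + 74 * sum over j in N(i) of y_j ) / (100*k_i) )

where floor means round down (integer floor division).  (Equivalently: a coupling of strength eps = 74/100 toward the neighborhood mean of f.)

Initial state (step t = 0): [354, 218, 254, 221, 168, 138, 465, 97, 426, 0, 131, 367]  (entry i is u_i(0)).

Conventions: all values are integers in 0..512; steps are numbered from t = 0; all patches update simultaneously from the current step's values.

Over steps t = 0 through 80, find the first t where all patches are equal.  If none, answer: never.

Answer: 9
Key observation: Synchronization is absorbing here: once all patches are equal they stay equal, and step 9 is the first all-equal step.

Derivation:
t=0: [354, 218, 254, 221, 168, 138, 465, 97, 426, 0, 131, 367]  (not all equal)
t=1: [272, 294, 307, 295, 275, 264, 231, 249, 245, 213, 262, 267]  (not all equal)
t=2: [448, 440, 435, 440, 447, 451, 445, 452, 450, 438, 452, 450]  (not all equal)
t=3: [125, 128, 130, 128, 125, 124, 126, 123, 124, 129, 123, 124]  (not all equal)
t=4: [240, 241, 242, 241, 240, 239, 240, 239, 239, 241, 239, 239]  (not all equal)
t=5: [459, 459, 459, 459, 459, 458, 459, 458, 458, 459, 458, 458]  (not all equal)
t=6: [101, 101, 101, 101, 101, 102, 101, 102, 102, 101, 102, 102]  (not all equal)
t=7: [193, 193, 193, 193, 193, 194, 193, 194, 194, 193, 194, 194]  (not all equal)
t=8: [369, 369, 369, 369, 369, 370, 369, 370, 370, 369, 370, 370]  (not all equal)
t=9: [272, 272, 272, 272, 272, 272, 272, 272, 272, 272, 272, 272]  (all equal)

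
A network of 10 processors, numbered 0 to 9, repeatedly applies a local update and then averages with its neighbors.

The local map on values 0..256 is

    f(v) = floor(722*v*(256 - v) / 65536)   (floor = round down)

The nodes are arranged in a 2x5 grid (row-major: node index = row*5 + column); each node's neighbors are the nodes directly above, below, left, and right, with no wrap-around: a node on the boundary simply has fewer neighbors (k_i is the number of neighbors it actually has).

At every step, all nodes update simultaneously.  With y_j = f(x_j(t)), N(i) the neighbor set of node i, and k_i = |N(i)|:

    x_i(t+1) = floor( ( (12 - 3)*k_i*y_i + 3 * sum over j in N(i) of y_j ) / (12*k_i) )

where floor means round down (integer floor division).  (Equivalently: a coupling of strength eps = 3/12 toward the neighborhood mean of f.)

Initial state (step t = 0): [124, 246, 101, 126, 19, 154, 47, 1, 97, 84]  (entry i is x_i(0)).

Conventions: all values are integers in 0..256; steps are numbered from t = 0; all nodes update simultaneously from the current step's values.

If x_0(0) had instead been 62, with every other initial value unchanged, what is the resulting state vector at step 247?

Answer: [166, 166, 167, 166, 166, 166, 166, 167, 166, 166]
Key observation: The state at step 8, [164, 163, 163, 163, 164, 164, 163, 163, 163, 164], reappears at step 10: the system is in a cycle of period 2 from step 8 on.  Therefore the state at step 247 equals the state at step 8 + ((247 - 8) mod 2) = 9, which is [166, 166, 167, 166, 166, 166, 166, 167, 166, 166].

Derivation:
t=0: [62, 246, 101, 126, 19, 154, 47, 1, 97, 84]
t=1: [124, 54, 146, 167, 79, 159, 97, 38, 155, 146]
t=2: [171, 133, 163, 164, 157, 170, 158, 111, 164, 172]
t=3: [162, 176, 168, 166, 168, 162, 170, 174, 166, 161]
t=4: [165, 157, 161, 163, 163, 166, 160, 158, 163, 166]
t=5: [165, 170, 168, 167, 166, 164, 168, 169, 167, 164]
t=6: [164, 161, 161, 163, 164, 165, 162, 161, 163, 165]
t=7: [166, 167, 167, 167, 166, 165, 167, 167, 166, 165]
t=8: [164, 163, 163, 163, 164, 164, 163, 163, 163, 164]
t=9: [166, 166, 167, 166, 166, 166, 166, 167, 166, 166]
t=10: [164, 163, 163, 163, 164, 164, 163, 163, 163, 164]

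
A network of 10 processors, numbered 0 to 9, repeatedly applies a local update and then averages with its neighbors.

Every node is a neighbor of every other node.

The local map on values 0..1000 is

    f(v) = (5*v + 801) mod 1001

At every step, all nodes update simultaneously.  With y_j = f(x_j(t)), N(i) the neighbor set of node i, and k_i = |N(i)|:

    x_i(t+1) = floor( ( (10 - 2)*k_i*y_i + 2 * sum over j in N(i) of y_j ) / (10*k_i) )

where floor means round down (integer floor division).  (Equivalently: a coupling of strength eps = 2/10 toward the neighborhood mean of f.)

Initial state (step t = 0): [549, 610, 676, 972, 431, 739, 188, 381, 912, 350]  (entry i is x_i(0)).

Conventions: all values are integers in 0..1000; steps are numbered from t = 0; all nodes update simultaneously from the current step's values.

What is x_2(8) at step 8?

Answer: x_2(8) = 868

Derivation:
t=0: [549, 610, 676, 972, 431, 739, 188, 381, 912, 350]
t=1: [556, 793, 271, 643, 875, 516, 709, 681, 410, 560]
t=2: [539, 682, 209, 99, 222, 383, 355, 247, 750, 555]
t=3: [498, 276, 772, 344, 823, 670, 561, 141, 540, 561]
t=4: [333, 248, 620, 512, 818, 223, 578, 501, 496, 578]
t=5: [483, 152, 821, 401, 812, 834, 657, 358, 338, 657]
t=6: [288, 558, 824, 748, 789, 875, 187, 581, 503, 187]
t=7: [312, 583, 839, 543, 703, 259, 697, 673, 369, 697]
t=8: [375, 651, 868, 495, 339, 169, 316, 222, 597, 316]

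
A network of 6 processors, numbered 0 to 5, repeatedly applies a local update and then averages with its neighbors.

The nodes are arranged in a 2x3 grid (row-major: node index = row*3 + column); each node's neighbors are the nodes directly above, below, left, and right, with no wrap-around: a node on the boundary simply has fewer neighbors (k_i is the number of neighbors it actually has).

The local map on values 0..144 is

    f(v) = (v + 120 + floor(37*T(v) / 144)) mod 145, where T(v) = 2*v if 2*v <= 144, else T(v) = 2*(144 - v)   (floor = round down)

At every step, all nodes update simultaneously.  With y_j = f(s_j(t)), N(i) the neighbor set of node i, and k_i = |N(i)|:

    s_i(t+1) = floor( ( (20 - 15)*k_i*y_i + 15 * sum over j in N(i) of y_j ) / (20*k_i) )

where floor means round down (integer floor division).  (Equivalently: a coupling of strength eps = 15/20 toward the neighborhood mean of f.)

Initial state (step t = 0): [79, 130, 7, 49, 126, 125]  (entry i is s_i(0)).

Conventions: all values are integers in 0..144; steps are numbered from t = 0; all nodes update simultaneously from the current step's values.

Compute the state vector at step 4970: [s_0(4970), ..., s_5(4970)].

Answer: [94, 94, 94, 94, 94, 94]
Key observation: The state at step 6, [94, 94, 94, 94, 94, 94], reappears at step 7: the system is in a cycle of period 1 from step 6 on.  Therefore the state at step 4970 equals the state at step 6 + ((4970 - 6) mod 1) = 6, which is [94, 94, 94, 94, 94, 94].

Derivation:
t=0: [79, 130, 7, 49, 126, 125]
t=1: [82, 109, 115, 86, 95, 117]
t=2: [93, 97, 103, 91, 97, 100]
t=3: [94, 96, 97, 94, 95, 97]
t=4: [94, 95, 95, 94, 95, 95]
t=5: [94, 94, 95, 94, 94, 95]
t=6: [94, 94, 94, 94, 94, 94]
t=7: [94, 94, 94, 94, 94, 94]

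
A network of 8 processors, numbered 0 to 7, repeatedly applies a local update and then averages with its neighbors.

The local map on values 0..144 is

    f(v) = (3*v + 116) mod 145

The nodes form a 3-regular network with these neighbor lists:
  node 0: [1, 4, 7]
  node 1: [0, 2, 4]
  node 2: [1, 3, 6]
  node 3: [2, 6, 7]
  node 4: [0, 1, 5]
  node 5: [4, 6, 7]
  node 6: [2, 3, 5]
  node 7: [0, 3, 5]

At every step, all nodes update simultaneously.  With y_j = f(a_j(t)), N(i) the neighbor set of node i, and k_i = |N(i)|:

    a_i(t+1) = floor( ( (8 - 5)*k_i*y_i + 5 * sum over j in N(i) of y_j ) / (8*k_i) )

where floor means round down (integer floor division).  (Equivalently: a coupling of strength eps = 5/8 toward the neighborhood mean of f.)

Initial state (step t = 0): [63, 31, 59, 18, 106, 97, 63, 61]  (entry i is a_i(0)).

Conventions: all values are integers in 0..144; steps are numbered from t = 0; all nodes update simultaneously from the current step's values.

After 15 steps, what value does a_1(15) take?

Answer: a_1(15) = 60

Derivation:
t=0: [63, 31, 59, 18, 106, 97, 63, 61]
t=1: [50, 57, 22, 15, 94, 78, 35, 36]
t=2: [113, 108, 62, 46, 107, 77, 52, 70]
t=3: [16, 8, 54, 77, 17, 55, 84, 52]
t=4: [67, 88, 107, 91, 69, 98, 97, 91]
t=5: [56, 46, 64, 82, 61, 96, 89, 88]
t=6: [95, 75, 63, 68, 78, 82, 77, 101]
t=7: [91, 57, 34, 53, 71, 78, 45, 92]
t=8: [96, 97, 106, 107, 77, 73, 94, 98]
t=9: [104, 109, 101, 78, 78, 76, 80, 78]
t=10: [78, 71, 76, 75, 64, 59, 75, 75]
t=11: [45, 42, 49, 51, 28, 26, 41, 42]
t=12: [91, 94, 109, 110, 73, 69, 95, 94]
t=13: [91, 72, 50, 51, 66, 67, 52, 70]
t=14: [58, 66, 106, 105, 44, 49, 104, 65]
t=15: [30, 60, 117, 116, 68, 98, 135, 61]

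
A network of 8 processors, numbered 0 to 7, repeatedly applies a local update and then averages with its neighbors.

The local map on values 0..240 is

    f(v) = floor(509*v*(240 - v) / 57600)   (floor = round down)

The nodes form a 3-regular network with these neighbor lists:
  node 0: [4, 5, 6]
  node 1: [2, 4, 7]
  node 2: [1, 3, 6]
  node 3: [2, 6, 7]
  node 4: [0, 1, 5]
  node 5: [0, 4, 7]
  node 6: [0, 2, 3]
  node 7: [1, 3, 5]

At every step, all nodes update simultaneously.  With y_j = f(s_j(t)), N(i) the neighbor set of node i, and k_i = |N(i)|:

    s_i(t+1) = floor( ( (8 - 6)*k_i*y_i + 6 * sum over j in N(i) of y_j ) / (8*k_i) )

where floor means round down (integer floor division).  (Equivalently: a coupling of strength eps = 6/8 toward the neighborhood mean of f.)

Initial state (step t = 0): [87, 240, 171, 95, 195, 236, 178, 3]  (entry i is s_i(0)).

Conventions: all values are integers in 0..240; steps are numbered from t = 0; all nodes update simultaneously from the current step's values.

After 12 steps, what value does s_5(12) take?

Answer: s_5(12) = 126

Derivation:
t=0: [87, 240, 171, 95, 195, 236, 178, 3]
t=1: [74, 46, 80, 82, 50, 52, 109, 33]
t=2: [100, 83, 107, 103, 88, 84, 115, 84]
t=3: [120, 118, 122, 122, 117, 117, 124, 117]
t=4: [127, 127, 127, 127, 127, 127, 127, 127]
t=5: [126, 126, 126, 126, 126, 126, 126, 126]
t=6: [126, 126, 126, 126, 126, 126, 126, 126]
t=7: [126, 126, 126, 126, 126, 126, 126, 126]
t=8: [126, 126, 126, 126, 126, 126, 126, 126]
t=9: [126, 126, 126, 126, 126, 126, 126, 126]
t=10: [126, 126, 126, 126, 126, 126, 126, 126]
t=11: [126, 126, 126, 126, 126, 126, 126, 126]
t=12: [126, 126, 126, 126, 126, 126, 126, 126]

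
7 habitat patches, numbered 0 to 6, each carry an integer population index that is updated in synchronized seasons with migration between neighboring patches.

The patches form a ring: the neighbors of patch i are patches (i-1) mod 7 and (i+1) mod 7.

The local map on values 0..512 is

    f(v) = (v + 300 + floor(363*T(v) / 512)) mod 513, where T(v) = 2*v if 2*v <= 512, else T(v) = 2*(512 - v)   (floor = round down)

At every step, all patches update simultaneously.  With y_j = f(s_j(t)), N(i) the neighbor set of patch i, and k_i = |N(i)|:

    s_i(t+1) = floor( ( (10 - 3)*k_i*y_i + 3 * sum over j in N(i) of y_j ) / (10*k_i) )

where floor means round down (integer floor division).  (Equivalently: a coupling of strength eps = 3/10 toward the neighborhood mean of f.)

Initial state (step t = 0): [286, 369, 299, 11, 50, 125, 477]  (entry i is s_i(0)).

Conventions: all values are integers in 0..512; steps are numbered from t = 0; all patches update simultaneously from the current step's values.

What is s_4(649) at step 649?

Answer: s_4(649) = 362
Key observation: The state at step 7, [362, 362, 362, 362, 362, 362, 362], reappears at step 9: the system is in a cycle of period 2 from step 7 on.  Therefore the state at step 649 equals the state at step 7 + ((649 - 7) mod 2) = 7, which is [362, 362, 362, 362, 362, 362, 362].

Derivation:
t=0: [286, 369, 299, 11, 50, 125, 477]
t=1: [375, 367, 374, 349, 356, 172, 291]
t=2: [361, 358, 358, 364, 340, 254, 357]
t=3: [362, 362, 362, 361, 373, 390, 368]
t=4: [360, 361, 361, 361, 356, 351, 357]
t=5: [362, 362, 362, 362, 364, 365, 363]
t=6: [361, 361, 361, 360, 360, 360, 360]
t=7: [362, 362, 362, 362, 362, 362, 362]
t=8: [361, 361, 361, 361, 361, 361, 361]
t=9: [362, 362, 362, 362, 362, 362, 362]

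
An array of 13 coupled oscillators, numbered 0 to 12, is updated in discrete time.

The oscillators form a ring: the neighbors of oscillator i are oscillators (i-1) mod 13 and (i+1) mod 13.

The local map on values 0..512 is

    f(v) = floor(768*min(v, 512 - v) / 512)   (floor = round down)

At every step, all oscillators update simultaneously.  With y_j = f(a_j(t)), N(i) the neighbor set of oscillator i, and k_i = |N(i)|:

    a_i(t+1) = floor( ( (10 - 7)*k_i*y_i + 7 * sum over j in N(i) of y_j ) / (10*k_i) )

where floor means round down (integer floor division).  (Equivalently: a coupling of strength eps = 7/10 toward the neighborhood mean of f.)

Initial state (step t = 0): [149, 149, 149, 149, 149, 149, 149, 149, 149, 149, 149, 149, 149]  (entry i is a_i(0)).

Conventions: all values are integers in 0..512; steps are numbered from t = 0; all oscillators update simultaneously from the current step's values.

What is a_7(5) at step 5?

Answer: a_7(5) = 217

Derivation:
t=0: [149, 149, 149, 149, 149, 149, 149, 149, 149, 149, 149, 149, 149]
t=1: [223, 223, 223, 223, 223, 223, 223, 223, 223, 223, 223, 223, 223]
t=2: [334, 334, 334, 334, 334, 334, 334, 334, 334, 334, 334, 334, 334]
t=3: [267, 267, 267, 267, 267, 267, 267, 267, 267, 267, 267, 267, 267]
t=4: [367, 367, 367, 367, 367, 367, 367, 367, 367, 367, 367, 367, 367]
t=5: [217, 217, 217, 217, 217, 217, 217, 217, 217, 217, 217, 217, 217]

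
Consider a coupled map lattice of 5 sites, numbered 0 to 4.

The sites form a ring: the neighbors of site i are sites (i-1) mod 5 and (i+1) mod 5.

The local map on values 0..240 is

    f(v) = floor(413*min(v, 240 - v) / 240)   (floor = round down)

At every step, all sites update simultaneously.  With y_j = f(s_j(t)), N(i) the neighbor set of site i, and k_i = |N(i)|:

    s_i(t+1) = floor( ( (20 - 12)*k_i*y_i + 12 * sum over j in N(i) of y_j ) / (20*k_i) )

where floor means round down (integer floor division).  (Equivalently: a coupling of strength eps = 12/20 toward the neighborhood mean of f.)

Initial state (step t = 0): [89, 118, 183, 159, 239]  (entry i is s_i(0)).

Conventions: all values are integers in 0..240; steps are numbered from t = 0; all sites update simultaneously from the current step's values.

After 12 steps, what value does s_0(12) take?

Answer: s_0(12) = 123

Derivation:
t=0: [89, 118, 183, 159, 239]
t=1: [122, 156, 141, 85, 88]
t=2: [169, 169, 155, 154, 165]
t=3: [124, 129, 139, 141, 132]
t=4: [192, 188, 177, 175, 184]
t=5: [88, 92, 103, 105, 96]
t=6: [157, 161, 172, 174, 165]
t=7: [136, 131, 121, 119, 128]
t=8: [184, 189, 198, 200, 191]
t=9: [89, 85, 75, 74, 82]
t=10: [147, 143, 133, 131, 140]
t=11: [165, 169, 179, 181, 172]
t=12: [123, 118, 108, 106, 115]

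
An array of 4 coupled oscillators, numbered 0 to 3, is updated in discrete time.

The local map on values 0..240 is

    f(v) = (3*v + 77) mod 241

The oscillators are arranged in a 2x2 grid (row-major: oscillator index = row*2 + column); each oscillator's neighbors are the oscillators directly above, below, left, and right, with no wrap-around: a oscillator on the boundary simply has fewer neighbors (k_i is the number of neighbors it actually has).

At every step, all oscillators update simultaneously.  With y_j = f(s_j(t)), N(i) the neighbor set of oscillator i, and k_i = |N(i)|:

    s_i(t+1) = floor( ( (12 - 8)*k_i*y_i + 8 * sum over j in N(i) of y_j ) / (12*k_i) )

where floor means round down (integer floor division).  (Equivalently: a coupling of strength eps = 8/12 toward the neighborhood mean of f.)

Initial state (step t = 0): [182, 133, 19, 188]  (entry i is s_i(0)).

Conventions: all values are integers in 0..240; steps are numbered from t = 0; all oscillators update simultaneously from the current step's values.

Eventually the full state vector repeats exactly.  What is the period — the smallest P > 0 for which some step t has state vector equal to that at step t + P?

Simulating step by step:
t=0: [182, 133, 19, 188]
t=1: [170, 178, 144, 176]
t=2: [87, 119, 85, 93]
t=3: [127, 135, 101, 133]
t=4: [118, 150, 197, 124]
t=5: [140, 147, 194, 146]
t=6: [76, 28, 75, 82]
t=7: [95, 102, 69, 101]
t=8: [102, 134, 101, 108]
t=9: [173, 180, 147, 179]
t=10: [95, 127, 94, 101]
t=11: [152, 159, 126, 158]
t=12: [112, 64, 111, 118]
t=13: [123, 130, 177, 129]
t=14: [185, 218, 184, 191]
t=15: [101, 108, 155, 107]
t=16: [119, 152, 118, 125]
t=17: [144, 151, 198, 150]
t=18: [88, 40, 87, 94]
t=19: [131, 138, 105, 137]
t=20: [129, 81, 128, 55]
t=21: [174, 101, 148, 100]
t=22: [98, 130, 97, 104]
t=23: [161, 168, 135, 167]
t=24: [59, 91, 58, 65]
t=25: [44, 51, 18, 50]
t=26: [190, 222, 189, 196]
t=27: [115, 122, 170, 121]
t=28: [162, 194, 161, 168]
t=29: [112, 119, 86, 118]
t=30: [153, 185, 152, 159]
t=31: [85, 92, 59, 91]
t=32: [72, 104, 71, 78]
t=33: [83, 90, 57, 89]
t=34: [66, 98, 65, 72]
t=35: [65, 72, 39, 71]
t=36: [92, 44, 91, 98]
t=37: [143, 150, 117, 149]
t=38: [85, 37, 84, 91]
t=39: [122, 129, 96, 128]
t=40: [183, 215, 182, 189]
t=41: [175, 182, 149, 181]
t=42: [101, 133, 100, 107]
t=43: [170, 177, 144, 176]
t=44: [86, 118, 85, 92]
t=45: [125, 132, 99, 131]
t=46: [192, 224, 191, 198]
t=47: [121, 128, 176, 127]
t=48: [180, 212, 179, 186]
t=49: [166, 173, 140, 172]
t=50: [74, 106, 73, 80]
t=51: [89, 96, 63, 95]
t=52: [84, 116, 83, 90]
t=53: [119, 126, 93, 125]
t=54: [174, 206, 173, 180]
t=55: [148, 155, 122, 154]
t=56: [100, 52, 99, 106]
t=57: [167, 174, 141, 173]
t=58: [77, 109, 76, 83]
t=59: [98, 105, 72, 104]
t=60: [111, 143, 110, 117]
t=61: [119, 126, 174, 125]
t=62: [174, 206, 173, 180]

Answer: 8
Key observation: The state at step 54, [174, 206, 173, 180], reappears at step 62 — and no state repeats earlier — so the cycle the system enters has period 8.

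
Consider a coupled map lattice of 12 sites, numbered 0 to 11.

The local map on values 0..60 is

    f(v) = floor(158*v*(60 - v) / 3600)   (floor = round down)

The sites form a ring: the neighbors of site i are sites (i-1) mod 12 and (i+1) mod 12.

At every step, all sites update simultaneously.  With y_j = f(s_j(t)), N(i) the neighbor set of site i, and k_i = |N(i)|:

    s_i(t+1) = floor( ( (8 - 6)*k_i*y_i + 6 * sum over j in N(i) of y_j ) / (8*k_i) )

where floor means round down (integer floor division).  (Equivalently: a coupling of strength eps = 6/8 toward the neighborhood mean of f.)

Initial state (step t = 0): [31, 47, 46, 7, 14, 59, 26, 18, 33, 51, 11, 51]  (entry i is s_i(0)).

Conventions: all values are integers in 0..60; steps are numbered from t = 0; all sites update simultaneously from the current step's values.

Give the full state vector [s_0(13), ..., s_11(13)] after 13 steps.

Simulating step by step:
t=0: [31, 47, 46, 7, 14, 59, 26, 18, 33, 51, 11, 51]
t=1: [27, 31, 22, 25, 13, 25, 22, 37, 29, 28, 20, 28]
t=2: [39, 37, 37, 32, 35, 32, 37, 37, 38, 37, 38, 37]
t=3: [36, 36, 37, 37, 38, 37, 37, 36, 36, 36, 36, 35]
t=4: [37, 37, 37, 36, 36, 36, 37, 37, 37, 37, 37, 37]
t=5: [37, 37, 37, 37, 37, 37, 37, 37, 37, 37, 37, 37]
t=6: [37, 37, 37, 37, 37, 37, 37, 37, 37, 37, 37, 37]
t=7: [37, 37, 37, 37, 37, 37, 37, 37, 37, 37, 37, 37]
t=8: [37, 37, 37, 37, 37, 37, 37, 37, 37, 37, 37, 37]
t=9: [37, 37, 37, 37, 37, 37, 37, 37, 37, 37, 37, 37]
t=10: [37, 37, 37, 37, 37, 37, 37, 37, 37, 37, 37, 37]
t=11: [37, 37, 37, 37, 37, 37, 37, 37, 37, 37, 37, 37]
t=12: [37, 37, 37, 37, 37, 37, 37, 37, 37, 37, 37, 37]
t=13: [37, 37, 37, 37, 37, 37, 37, 37, 37, 37, 37, 37]

Answer: [37, 37, 37, 37, 37, 37, 37, 37, 37, 37, 37, 37]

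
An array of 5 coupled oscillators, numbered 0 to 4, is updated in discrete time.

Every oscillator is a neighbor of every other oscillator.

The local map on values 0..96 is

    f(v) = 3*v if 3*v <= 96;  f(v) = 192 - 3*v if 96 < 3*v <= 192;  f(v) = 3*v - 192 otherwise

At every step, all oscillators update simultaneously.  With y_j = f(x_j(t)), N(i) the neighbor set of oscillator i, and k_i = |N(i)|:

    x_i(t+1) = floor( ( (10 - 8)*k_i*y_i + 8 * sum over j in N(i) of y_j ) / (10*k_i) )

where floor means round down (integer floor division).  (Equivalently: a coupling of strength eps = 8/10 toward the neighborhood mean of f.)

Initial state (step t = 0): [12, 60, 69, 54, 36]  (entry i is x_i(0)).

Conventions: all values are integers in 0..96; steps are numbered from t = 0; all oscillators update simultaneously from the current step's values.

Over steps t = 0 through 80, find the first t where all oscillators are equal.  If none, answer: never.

Answer: 1
Key observation: Synchronization is absorbing here: once all oscillators are equal they stay equal, and step 1 is the first all-equal step.

Derivation:
t=0: [12, 60, 69, 54, 36]  (not all equal)
t=1: [35, 35, 35, 35, 35]  (all equal)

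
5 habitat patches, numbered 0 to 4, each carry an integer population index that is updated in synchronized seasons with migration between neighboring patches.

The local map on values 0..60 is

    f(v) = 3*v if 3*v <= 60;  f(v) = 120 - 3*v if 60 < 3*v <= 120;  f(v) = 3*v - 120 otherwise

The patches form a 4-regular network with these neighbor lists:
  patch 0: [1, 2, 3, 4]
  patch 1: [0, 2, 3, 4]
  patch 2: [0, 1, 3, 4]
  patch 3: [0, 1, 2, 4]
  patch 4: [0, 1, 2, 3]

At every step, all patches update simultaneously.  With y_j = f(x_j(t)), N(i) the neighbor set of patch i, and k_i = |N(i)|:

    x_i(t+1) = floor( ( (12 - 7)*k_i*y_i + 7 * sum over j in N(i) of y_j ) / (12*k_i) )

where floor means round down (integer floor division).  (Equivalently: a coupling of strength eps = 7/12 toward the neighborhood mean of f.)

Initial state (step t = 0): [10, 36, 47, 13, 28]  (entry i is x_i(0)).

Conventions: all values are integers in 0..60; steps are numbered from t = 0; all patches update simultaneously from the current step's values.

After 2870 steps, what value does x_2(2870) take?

Answer: x_2(2870) = 40
Key observation: The state at step 3, [6, 6, 4, 8, 7], reappears at step 7: the system is in a cycle of period 4 from step 3 on.  Therefore the state at step 2870 equals the state at step 3 + ((2870 - 3) mod 4) = 6, which is [42, 42, 40, 44, 43].

Derivation:
t=0: [10, 36, 47, 13, 28]
t=1: [28, 23, 25, 30, 29]
t=2: [38, 42, 40, 36, 37]
t=3: [6, 6, 4, 8, 7]
t=4: [18, 18, 16, 20, 19]
t=5: [54, 54, 52, 56, 55]
t=6: [42, 42, 40, 44, 43]
t=7: [6, 6, 4, 8, 7]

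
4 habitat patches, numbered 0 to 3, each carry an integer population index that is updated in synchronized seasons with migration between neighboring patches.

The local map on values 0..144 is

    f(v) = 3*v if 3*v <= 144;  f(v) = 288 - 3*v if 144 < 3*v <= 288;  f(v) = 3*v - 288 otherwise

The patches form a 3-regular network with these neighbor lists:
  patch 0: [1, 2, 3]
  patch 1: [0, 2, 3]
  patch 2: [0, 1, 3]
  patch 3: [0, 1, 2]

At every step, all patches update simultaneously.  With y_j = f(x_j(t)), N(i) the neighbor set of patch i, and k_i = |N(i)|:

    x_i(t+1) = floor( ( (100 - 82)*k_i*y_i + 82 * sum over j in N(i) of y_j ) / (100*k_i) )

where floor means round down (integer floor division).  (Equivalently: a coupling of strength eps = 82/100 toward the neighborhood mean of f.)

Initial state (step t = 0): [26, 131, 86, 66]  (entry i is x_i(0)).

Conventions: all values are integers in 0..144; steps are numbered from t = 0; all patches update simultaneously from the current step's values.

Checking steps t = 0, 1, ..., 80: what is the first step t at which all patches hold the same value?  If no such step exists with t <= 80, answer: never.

Answer: 4
Key observation: Synchronization is absorbing here: once all patches are equal they stay equal, and step 4 is the first all-equal step.

Derivation:
t=0: [26, 131, 86, 66]  (not all equal)
t=1: [75, 73, 80, 74]  (not all equal)
t=2: [61, 60, 62, 61]  (not all equal)
t=3: [105, 104, 105, 105]  (not all equal)
t=4: [26, 26, 26, 26]  (all equal)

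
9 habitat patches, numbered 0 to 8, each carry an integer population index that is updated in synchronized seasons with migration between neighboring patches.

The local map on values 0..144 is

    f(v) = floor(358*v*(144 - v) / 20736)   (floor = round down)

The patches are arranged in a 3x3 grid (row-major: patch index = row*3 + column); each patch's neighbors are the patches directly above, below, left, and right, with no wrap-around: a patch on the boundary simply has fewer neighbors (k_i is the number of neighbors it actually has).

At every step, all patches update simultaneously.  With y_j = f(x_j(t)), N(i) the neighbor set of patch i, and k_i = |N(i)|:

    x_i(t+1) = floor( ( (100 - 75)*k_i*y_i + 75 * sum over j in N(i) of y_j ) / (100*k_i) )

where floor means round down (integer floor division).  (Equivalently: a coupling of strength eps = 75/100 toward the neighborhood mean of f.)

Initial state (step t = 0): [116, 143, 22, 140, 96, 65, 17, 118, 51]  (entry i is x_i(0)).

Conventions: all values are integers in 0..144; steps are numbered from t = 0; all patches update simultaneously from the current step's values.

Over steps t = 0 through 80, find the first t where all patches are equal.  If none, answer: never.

Simulating step by step:
t=0: [116, 143, 22, 140, 96, 65, 17, 118, 51]  (not all equal)
t=1: [18, 45, 45, 45, 48, 73, 32, 62, 72]  (not all equal)
t=2: [66, 67, 80, 63, 81, 83, 76, 79, 88]  (not all equal)
t=3: [88, 88, 88, 88, 88, 87, 88, 87, 86]  (not all equal)
t=4: [85, 85, 85, 85, 85, 85, 85, 85, 85]  (all equal)

Answer: 4
Key observation: Synchronization is absorbing here: once all patches are equal they stay equal, and step 4 is the first all-equal step.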